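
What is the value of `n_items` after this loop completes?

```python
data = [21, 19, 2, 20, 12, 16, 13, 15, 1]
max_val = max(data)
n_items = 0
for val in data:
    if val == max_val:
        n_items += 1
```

Count of max value 21 in [21, 19, 2, 20, 12, 16, 13, 15, 1]
`n_items` takes the values: 0 → 1

Answer: 1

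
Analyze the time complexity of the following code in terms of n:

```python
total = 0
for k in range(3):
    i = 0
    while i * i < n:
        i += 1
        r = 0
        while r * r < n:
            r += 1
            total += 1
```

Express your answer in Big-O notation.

Each loop level contributes: 1 × √n × √n. Multiplying the contributions gives O(n).

Answer: O(n)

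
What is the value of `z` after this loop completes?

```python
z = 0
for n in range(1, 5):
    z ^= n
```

XOR of 1 to 4
`z` takes the values: 0 → 1 → 3 → 0 → 4

Answer: 4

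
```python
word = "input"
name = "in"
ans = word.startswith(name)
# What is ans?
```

Trace:
`word = "input"` → word = 'input'
`name = "in"` → name = 'in'
`ans = word.startswith(name)` → ans = True
So ans = True

Answer: True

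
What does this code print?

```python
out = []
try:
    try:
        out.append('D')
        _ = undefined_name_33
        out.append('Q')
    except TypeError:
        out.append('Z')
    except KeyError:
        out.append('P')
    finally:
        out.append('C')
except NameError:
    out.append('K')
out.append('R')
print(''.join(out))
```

Execution trace: 'D' (try body) → 'C' (finally) → 'K' (outer except NameError) → 'R' (after the try/except). Output: DCKR

Answer: DCKR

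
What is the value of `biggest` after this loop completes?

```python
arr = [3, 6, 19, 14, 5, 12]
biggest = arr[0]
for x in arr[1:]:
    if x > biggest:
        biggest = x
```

Maximum of [3, 6, 19, 14, 5, 12]
`biggest` takes the values: 3 → 6 → 19

Answer: 19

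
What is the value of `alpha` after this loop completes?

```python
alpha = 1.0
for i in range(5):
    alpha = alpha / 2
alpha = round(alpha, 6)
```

Halving LR 5 times: 1 / 2^5
`alpha` takes the values: 1.0 → 0.5 → 0.25 → 0.125 → 0.0625 → 0.03125

Answer: 0.03125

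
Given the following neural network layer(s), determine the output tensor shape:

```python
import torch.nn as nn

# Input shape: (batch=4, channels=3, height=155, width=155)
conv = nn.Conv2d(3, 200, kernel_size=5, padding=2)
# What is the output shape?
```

Input: (4, 3, 155, 155) -> Output: (4, 200, 155, 155)

Answer: (4, 200, 155, 155)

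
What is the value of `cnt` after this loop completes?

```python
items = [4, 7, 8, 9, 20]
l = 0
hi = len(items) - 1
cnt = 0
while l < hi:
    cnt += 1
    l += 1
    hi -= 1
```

Iterations until pointers meet (list length 5)
`cnt` takes the values: 0 → 1 → 2

Answer: 2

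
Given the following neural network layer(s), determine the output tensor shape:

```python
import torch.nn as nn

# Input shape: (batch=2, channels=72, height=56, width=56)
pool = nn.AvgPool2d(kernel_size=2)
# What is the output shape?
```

Input: (2, 72, 56, 56) -> Output: (2, 72, 28, 28)

Answer: (2, 72, 28, 28)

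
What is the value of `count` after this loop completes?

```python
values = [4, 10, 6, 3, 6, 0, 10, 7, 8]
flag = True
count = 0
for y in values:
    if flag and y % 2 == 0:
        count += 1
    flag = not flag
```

Count even values at even positions
`count` takes the values: 0 → 1 → 2 → 3 → 4 → 5

Answer: 5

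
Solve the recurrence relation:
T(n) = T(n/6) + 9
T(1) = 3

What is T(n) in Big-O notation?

Each step divides n by 6 and adds 9. After log_6(n) steps we reach T(1)=3. So T(n) = 9·log_6(n) + 3 = O(log n).

Answer: O(log n)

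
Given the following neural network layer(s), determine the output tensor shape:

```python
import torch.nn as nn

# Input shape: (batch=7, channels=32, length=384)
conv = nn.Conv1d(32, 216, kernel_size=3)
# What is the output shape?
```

Input: (7, 32, 384) -> Output: (7, 216, 382)

Answer: (7, 216, 382)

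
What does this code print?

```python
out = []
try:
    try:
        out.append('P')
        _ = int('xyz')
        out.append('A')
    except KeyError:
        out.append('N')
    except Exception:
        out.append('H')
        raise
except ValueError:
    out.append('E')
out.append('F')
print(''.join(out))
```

Execution trace: 'P' (try body) → 'H' (except Exception) → 'E' (outer except ValueError) → 'F' (after the try/except). Output: PHEF

Answer: PHEF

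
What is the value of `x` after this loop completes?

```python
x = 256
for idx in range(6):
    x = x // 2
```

Halve 6 times: 256 // 2^6 = 4
`x` takes the values: 256 → 128 → 64 → 32 → 16 → 8 → 4

Answer: 4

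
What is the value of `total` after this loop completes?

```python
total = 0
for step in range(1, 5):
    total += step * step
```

Sum of squares 1² to 4² = 30
`total` takes the values: 0 → 1 → 5 → 14 → 30

Answer: 30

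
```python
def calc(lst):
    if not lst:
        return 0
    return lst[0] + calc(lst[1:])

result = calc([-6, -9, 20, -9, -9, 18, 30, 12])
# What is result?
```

(-6) + (-9) + 20 + (-9) + (-9) + 18 + 30 + 12 + 0 = 47

Answer: 47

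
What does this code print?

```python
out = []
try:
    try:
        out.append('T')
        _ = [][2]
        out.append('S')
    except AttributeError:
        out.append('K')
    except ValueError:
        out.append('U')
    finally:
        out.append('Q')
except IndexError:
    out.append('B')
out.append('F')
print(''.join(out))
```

Execution trace: 'T' (try body) → 'Q' (finally) → 'B' (outer except IndexError) → 'F' (after the try/except). Output: TQBF

Answer: TQBF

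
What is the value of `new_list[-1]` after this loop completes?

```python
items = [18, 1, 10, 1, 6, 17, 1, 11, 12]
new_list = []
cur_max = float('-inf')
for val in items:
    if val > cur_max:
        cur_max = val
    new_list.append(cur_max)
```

Running max ends at 18
`new_list` takes the values: [] → [18] → [18, 18] → [18, 18, 18] → [18, 18, 18, 18] → [18, 18, 18, 18, 18] → [18, 18, 18, 18, 18, 18] → [18, 18, 18, 18, 18, 18, 18] → [18, 18, 18, 18, 18, 18, 18, 18] → [18, 18, 18, 18, 18, 18, 18, 18, 18]
So `new_list[-1]` = 18

Answer: 18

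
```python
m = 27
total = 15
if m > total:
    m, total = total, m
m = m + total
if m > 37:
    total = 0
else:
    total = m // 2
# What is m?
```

Trace:
`m = 27` → m = 27
`total = 15` → total = 15
`if m > total: ...` → m > total is True → m = 15; total = 27
`m = m + total` → m = 42
`if m > 37: ...` → m > 37 is True → total = 0
So m = 42

Answer: 42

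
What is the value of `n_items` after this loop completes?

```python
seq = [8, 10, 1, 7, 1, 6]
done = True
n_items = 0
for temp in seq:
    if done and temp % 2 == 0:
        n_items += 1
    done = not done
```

Count even values at even positions
`n_items` takes the values: 0 → 1

Answer: 1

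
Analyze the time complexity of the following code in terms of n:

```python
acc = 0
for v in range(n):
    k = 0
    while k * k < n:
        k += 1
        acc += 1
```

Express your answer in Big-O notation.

Each loop level contributes: n × √n. Multiplying the contributions gives O(n√n).

Answer: O(n√n)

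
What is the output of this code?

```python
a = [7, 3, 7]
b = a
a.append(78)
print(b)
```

Key concept: basic list aliasing.
Step by step:
`a = [7, 3, 7]` → a = [7, 3, 7]
`b = a` → b = [7, 3, 7] (same object as a)
`a.append(78)` → a = [7, 3, 7, 78] (same object as b); b = [7, 3, 7, 78] (same object as a)
`print(b)` → prints [7, 3, 7, 78]

Answer: [7, 3, 7, 78]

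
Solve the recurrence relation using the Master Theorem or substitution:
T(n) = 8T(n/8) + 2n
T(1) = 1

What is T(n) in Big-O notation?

By Master Theorem: a=8, b=8, f(n)=2n. Since log_8(8) = 1 and f(n) = Θ(n^1), Case 2 applies. T(n) = O(n log n).

Answer: O(n log n)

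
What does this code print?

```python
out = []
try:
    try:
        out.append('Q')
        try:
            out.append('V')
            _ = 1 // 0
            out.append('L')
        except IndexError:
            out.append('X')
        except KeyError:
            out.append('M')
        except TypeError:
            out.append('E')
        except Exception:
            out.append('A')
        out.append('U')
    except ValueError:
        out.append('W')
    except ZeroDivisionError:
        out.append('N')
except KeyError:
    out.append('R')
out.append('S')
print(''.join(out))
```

Execution trace: 'Q' (try body) → 'V' (inner try body) → 'A' (inner except Exception) → 'U' (try body, no exception) → 'S' (after the try/except). Output: QVAUS

Answer: QVAUS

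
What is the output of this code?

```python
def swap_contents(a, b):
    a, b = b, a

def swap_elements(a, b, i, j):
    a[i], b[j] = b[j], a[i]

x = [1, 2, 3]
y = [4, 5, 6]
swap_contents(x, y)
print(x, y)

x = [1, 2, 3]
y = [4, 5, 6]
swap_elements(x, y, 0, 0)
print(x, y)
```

Key concept: parameter rebinding vs mutation.
Step by step:
`x = [1, 2, 3]` → x = [1, 2, 3]
`y = [4, 5, 6]` → y = [4, 5, 6]
`swap_contents(x, y)` → no visible change to tracked variables
`print(x, y)` → prints [1, 2, 3] [4, 5, 6]
`x = [1, 2, 3]` → x = [1, 2, 3]
`y = [4, 5, 6]` → y = [4, 5, 6]
`swap_elements(x, y, 0, 0)` → x = [4, 2, 3]; y = [1, 5, 6]
`print(x, y)` → prints [4, 2, 3] [1, 5, 6]

Answer:
[1, 2, 3] [4, 5, 6]
[4, 2, 3] [1, 5, 6]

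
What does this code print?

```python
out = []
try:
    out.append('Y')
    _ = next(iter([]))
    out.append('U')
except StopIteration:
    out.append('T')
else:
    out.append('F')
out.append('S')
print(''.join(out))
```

Execution trace: 'Y' (try body) → 'T' (except StopIteration) → 'S' (after the try/except). Output: YTS

Answer: YTS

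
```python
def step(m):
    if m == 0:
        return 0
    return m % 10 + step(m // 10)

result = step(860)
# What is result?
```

Sum of digits of 860: 0 + 6 + 8 = 14

Answer: 14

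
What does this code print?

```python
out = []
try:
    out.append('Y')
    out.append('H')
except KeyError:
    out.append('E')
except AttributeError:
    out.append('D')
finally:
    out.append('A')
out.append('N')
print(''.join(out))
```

Execution trace: 'Y' (try body) → 'H' (try body, no exception) → 'A' (finally) → 'N' (after the try/except). Output: YHAN

Answer: YHAN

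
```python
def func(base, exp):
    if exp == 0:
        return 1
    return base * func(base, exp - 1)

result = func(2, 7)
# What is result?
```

func(2, 7) = 2 * 2 * 2 * 2 * 2 * 2 * 2 = 128

Answer: 128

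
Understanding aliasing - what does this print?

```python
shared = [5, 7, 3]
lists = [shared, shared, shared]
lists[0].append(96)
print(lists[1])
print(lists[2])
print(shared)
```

Key concept: list of same reference.
Step by step:
`shared = [5, 7, 3]` → shared = [5, 7, 3]
`lists = [shared, shared, shared]` → lists = [[5, 7, 3], [5, 7, 3], [5, 7, 3]]
`lists[0].append(96)` → shared = [5, 7, 3, 96]; lists = [[5, 7, 3, 96], [5, 7, 3, 96], [5, 7, 3, 96]]
`print(lists[1])` → prints [5, 7, 3, 96]
`print(lists[2])` → prints [5, 7, 3, 96]
`print(shared)` → prints [5, 7, 3, 96]

Answer:
[5, 7, 3, 96]
[5, 7, 3, 96]
[5, 7, 3, 96]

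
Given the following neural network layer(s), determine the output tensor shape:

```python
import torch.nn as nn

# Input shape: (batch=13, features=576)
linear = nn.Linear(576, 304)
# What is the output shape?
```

Input: (13, 576) -> Output: (13, 304)

Answer: (13, 304)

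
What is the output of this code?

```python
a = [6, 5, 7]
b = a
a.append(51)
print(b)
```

Key concept: basic list aliasing.
Step by step:
`a = [6, 5, 7]` → a = [6, 5, 7]
`b = a` → b = [6, 5, 7] (same object as a)
`a.append(51)` → a = [6, 5, 7, 51] (same object as b); b = [6, 5, 7, 51] (same object as a)
`print(b)` → prints [6, 5, 7, 51]

Answer: [6, 5, 7, 51]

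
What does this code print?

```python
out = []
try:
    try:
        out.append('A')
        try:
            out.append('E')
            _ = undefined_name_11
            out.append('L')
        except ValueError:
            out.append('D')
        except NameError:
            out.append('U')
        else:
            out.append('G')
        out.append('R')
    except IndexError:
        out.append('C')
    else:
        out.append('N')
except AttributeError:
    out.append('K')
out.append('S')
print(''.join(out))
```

Execution trace: 'A' (try body) → 'E' (inner try body) → 'U' (inner except NameError) → 'R' (try body, no exception) → 'N' (else) → 'S' (after the try/except). Output: AEURNS

Answer: AEURNS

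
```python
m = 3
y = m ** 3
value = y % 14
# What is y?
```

Trace:
`m = 3` → m = 3
`y = m ** 3` → y = 27
`value = y % 14` → value = 13
So y = 27

Answer: 27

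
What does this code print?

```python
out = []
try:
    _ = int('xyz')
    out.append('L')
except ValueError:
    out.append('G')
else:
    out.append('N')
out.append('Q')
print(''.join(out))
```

Execution trace: 'G' (except ValueError) → 'Q' (after the try/except). Output: GQ

Answer: GQ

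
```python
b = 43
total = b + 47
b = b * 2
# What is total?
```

Trace:
`b = 43` → b = 43
`total = b + 47` → total = 90
`b = b * 2` → b = 86
So total = 90

Answer: 90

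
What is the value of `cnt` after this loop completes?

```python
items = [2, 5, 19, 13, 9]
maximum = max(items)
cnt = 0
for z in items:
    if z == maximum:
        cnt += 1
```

Count of max value 19 in [2, 5, 19, 13, 9]
`cnt` takes the values: 0 → 1

Answer: 1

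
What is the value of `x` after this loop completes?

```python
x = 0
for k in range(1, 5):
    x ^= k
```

XOR of 1 to 4
`x` takes the values: 0 → 1 → 3 → 0 → 4

Answer: 4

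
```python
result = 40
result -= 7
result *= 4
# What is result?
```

Trace:
`result = 40` → result = 40
`result -= 7` → result = 33
`result *= 4` → result = 132
So result = 132

Answer: 132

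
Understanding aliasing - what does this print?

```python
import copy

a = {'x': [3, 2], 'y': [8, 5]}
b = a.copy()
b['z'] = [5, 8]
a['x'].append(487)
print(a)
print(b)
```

Key concept: shallow copy of dict with mutable values.
Step by step:
`a = {'x': [3, 2], 'y': [8, 5]}` → a = {'x': [3, 2], 'y': [8, 5]}
`b = a.copy()` → b = {'x': [3, 2], 'y': [8, 5]}
`b['z'] = [5, 8]` → b = {'x': [3, 2], 'y': [8, 5], 'z': [5, 8]}
`a['x'].append(487)` → a = {'x': [3, 2, 487], 'y': [8, 5]}; b = {'x': [3, 2, 487], 'y': [8, 5], 'z': [5, 8]}
`print(a)` → prints {'x': [3, 2, 487], 'y': [8, 5]}
`print(b)` → prints {'x': [3, 2, 487], 'y': [8, 5], 'z': [5, 8]}

Answer:
{'x': [3, 2, 487], 'y': [8, 5]}
{'x': [3, 2, 487], 'y': [8, 5], 'z': [5, 8]}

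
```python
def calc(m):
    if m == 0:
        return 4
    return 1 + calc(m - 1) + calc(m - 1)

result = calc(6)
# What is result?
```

calc(m) = 1 + 2·calc(m-1), calc(0)=4. Closed form: (4+1)·2^6 - 1 = 319.

Answer: 319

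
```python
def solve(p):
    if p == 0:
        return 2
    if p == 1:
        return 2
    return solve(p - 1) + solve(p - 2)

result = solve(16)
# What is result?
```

Build up from base cases: solve(0)=2, solve(1)=2, solve(2)=4, solve(3)=6, solve(4)=10, solve(5)=16, solve(6)=26, ..., solve(16)=3194

Answer: 3194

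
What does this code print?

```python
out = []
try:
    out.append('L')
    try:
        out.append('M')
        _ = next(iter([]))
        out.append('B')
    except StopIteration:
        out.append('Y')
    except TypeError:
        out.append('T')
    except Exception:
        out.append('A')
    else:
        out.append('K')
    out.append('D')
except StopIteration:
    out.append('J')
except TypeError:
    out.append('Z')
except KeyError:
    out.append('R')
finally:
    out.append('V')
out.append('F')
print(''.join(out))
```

Execution trace: 'L' (try body) → 'M' (inner try body) → 'Y' (inner except StopIteration) → 'D' (try body, no exception) → 'V' (finally) → 'F' (after the try/except). Output: LMYDVF

Answer: LMYDVF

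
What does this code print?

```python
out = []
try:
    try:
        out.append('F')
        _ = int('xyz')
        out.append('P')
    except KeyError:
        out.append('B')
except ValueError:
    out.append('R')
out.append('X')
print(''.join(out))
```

Execution trace: 'F' (try body) → 'R' (outer except ValueError) → 'X' (after the try/except). Output: FRX

Answer: FRX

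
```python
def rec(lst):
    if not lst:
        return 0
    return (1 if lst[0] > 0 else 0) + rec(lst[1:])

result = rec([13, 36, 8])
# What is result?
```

Count of positive elements in [13, 36, 8] = 3

Answer: 3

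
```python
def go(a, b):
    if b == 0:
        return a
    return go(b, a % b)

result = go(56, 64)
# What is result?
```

go(56, 64) -> go(64, 56) -> go(56, 8) -> go(8, 0) -> 8

Answer: 8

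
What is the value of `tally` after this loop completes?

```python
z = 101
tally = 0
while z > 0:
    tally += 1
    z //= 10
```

Count digits by repeated division by 10
`tally` takes the values: 0 → 1 → 2 → 3

Answer: 3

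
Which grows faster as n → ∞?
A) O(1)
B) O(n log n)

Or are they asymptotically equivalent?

O(1) vs O(n log n): Higher order terms dominate.

Answer: B) O(n log n) grows faster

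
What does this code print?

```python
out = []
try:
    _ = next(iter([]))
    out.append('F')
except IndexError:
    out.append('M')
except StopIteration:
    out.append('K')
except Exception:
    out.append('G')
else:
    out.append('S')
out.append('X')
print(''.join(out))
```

Execution trace: 'K' (except StopIteration) → 'X' (after the try/except). Output: KX

Answer: KX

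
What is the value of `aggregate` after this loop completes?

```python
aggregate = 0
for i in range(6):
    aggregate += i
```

Sum of 0 to 5 = 15
`aggregate` takes the values: 0 → 1 → 3 → 6 → 10 → 15

Answer: 15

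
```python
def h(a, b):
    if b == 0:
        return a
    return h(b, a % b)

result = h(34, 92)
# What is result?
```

h(34, 92) -> h(92, 34) -> h(34, 24) -> h(24, 10) -> h(10, 4) -> h(4, 2) -> h(2, 0) -> 2

Answer: 2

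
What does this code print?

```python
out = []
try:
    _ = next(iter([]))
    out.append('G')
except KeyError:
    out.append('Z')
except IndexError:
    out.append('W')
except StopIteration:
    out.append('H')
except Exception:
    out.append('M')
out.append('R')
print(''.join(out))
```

Execution trace: 'H' (except StopIteration) → 'R' (after the try/except). Output: HR

Answer: HR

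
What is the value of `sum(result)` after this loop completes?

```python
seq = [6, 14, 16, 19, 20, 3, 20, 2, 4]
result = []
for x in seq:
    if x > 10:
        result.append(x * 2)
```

Sum of doubled values > 10
`result` takes the values: [] → [28] → [28, 32] → [28, 32, 38] → [28, 32, 38, 40] → [28, 32, 38, 40, 40]
So `sum(result)` = 178

Answer: 178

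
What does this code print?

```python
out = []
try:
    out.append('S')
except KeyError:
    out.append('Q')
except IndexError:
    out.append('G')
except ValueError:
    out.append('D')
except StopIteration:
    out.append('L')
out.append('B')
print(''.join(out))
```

Execution trace: 'S' (try body, no exception) → 'B' (after the try/except). Output: SB

Answer: SB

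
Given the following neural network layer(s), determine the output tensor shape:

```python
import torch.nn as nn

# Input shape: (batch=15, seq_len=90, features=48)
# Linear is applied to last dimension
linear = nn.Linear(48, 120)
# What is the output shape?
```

Input: (15, 90, 48) -> Output: (15, 90, 120)

Answer: (15, 90, 120)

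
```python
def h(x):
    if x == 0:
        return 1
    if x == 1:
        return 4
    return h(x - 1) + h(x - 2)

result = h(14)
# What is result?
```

Build up from base cases: h(0)=1, h(1)=4, h(2)=5, h(3)=9, h(4)=14, h(5)=23, h(6)=37, ..., h(14)=1741

Answer: 1741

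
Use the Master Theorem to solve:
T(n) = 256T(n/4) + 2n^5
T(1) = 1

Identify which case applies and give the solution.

a=256, b=4, f(n)=2n^5. log_4(256) = 4. Since c=5 > 4 and the regularity condition holds (256(n/4)^5 = (256/4^5)n^5 with 256/4^5 < 1), Case 3 applies: T(n) = Θ(f(n)) = O(n^5).

Answer: O(n^5) - Case 3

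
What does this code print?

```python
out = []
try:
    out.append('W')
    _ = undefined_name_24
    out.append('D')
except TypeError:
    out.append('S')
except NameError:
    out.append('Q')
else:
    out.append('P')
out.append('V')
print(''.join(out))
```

Execution trace: 'W' (try body) → 'Q' (except NameError) → 'V' (after the try/except). Output: WQV

Answer: WQV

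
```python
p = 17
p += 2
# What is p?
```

Trace:
`p = 17` → p = 17
`p += 2` → p = 19
So p = 19

Answer: 19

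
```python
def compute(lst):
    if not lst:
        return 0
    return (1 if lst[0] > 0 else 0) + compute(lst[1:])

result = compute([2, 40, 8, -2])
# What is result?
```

Count of positive elements in [2, 40, 8, -2] = 3

Answer: 3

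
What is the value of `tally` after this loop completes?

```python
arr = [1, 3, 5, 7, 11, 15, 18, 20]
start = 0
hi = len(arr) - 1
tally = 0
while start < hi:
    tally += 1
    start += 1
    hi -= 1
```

Iterations until pointers meet (list length 8)
`tally` takes the values: 0 → 1 → 2 → 3 → 4

Answer: 4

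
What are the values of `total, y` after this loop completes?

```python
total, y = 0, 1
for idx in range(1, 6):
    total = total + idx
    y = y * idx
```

Sum and factorial of 1 to 5
`total, y` takes the values: (0, 1) → (1, 1) → (3, 1) → (3, 2) → (6, 2) → (6, 6) → (10, 6) → (10, 24) → (15, 24) → (15, 120)

Answer: 15, 120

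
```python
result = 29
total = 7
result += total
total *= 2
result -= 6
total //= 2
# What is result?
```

Trace:
`result = 29` → result = 29
`total = 7` → total = 7
`result += total` → result = 36
`total *= 2` → total = 14
`result -= 6` → result = 30
`total //= 2` → total = 7
So result = 30

Answer: 30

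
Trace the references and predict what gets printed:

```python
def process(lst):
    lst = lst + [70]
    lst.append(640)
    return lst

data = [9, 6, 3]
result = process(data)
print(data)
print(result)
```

Key concept: rebinding parameter vs mutation.
Step by step:
`data = [9, 6, 3]` → data = [9, 6, 3]
`result = process(data)` → result = [9, 6, 3, 70, 640]
`print(data)` → prints [9, 6, 3]
`print(result)` → prints [9, 6, 3, 70, 640]

Answer:
[9, 6, 3]
[9, 6, 3, 70, 640]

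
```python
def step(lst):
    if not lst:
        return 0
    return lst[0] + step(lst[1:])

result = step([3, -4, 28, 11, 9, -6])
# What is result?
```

3 + (-4) + 28 + 11 + 9 + (-6) + 0 = 41

Answer: 41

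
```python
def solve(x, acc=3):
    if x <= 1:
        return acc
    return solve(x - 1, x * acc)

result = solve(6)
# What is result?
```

Accumulator trace (n, acc): (6, 3) -> (5, 18) -> (4, 90) -> (3, 360) -> (2, 1080) -> (1, 2160) -> return 2160

Answer: 2160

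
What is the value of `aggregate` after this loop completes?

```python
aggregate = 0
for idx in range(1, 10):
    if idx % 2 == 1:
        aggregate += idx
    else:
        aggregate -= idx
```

Add odd, subtract even
`aggregate` takes the values: 0 → 1 → -1 → 2 → -2 → 3 → -3 → 4 → -4 → 5

Answer: 5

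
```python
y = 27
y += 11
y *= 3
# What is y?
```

Trace:
`y = 27` → y = 27
`y += 11` → y = 38
`y *= 3` → y = 114
So y = 114

Answer: 114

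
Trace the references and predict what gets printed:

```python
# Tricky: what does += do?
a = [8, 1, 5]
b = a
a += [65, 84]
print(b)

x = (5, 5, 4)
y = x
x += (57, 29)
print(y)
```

Key concept: += behavior differs for mutable vs immutable.
Step by step:
`a = [8, 1, 5]` → a = [8, 1, 5]
`b = a` → b = [8, 1, 5] (same object as a)
`a += [65, 84]` → a = [8, 1, 5, 65, 84] (same object as b); b = [8, 1, 5, 65, 84] (same object as a)
`print(b)` → prints [8, 1, 5, 65, 84]
`x = (5, 5, 4)` → x = (5, 5, 4)
`y = x` → y = (5, 5, 4)
`x += (57, 29)` → x = (5, 5, 4, 57, 29)
`print(y)` → prints (5, 5, 4)

Answer:
[8, 1, 5, 65, 84]
(5, 5, 4)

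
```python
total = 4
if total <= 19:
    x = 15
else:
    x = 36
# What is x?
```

Trace:
`total = 4` → total = 4
`if total <= 19: ...` → total <= 19 is True → x = 15
So x = 15

Answer: 15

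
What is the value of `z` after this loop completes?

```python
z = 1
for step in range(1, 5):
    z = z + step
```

Start at 1, add 1 through 4
`z` takes the values: 1 → 2 → 4 → 7 → 11

Answer: 11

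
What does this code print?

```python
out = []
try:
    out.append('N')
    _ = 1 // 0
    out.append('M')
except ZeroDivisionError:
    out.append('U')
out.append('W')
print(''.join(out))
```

Execution trace: 'N' (try body) → 'U' (except ZeroDivisionError) → 'W' (after the try/except). Output: NUW

Answer: NUW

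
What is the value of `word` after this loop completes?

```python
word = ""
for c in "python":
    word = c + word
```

Reverse 'python'
`word` takes the values: "" → "p" → "yp" → "typ" → "htyp" → "ohtyp" → "nohtyp"

Answer: "nohtyp"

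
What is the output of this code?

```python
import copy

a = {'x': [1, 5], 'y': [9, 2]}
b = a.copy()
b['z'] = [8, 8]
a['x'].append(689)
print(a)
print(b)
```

Key concept: shallow copy of dict with mutable values.
Step by step:
`a = {'x': [1, 5], 'y': [9, 2]}` → a = {'x': [1, 5], 'y': [9, 2]}
`b = a.copy()` → b = {'x': [1, 5], 'y': [9, 2]}
`b['z'] = [8, 8]` → b = {'x': [1, 5], 'y': [9, 2], 'z': [8, 8]}
`a['x'].append(689)` → a = {'x': [1, 5, 689], 'y': [9, 2]}; b = {'x': [1, 5, 689], 'y': [9, 2], 'z': [8, 8]}
`print(a)` → prints {'x': [1, 5, 689], 'y': [9, 2]}
`print(b)` → prints {'x': [1, 5, 689], 'y': [9, 2], 'z': [8, 8]}

Answer:
{'x': [1, 5, 689], 'y': [9, 2]}
{'x': [1, 5, 689], 'y': [9, 2], 'z': [8, 8]}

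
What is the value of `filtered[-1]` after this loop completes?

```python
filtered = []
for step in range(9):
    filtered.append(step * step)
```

Last element of squares 0 to 8
`filtered` takes the values: [] → [0] → [0, 1] → [0, 1, 4] → [0, 1, 4, 9] → [0, 1, 4, 9, 16] → [0, 1, 4, 9, 16, 25] → [0, 1, 4, 9, 16, 25, 36] → [0, 1, 4, 9, 16, 25, 36, 49] → [0, 1, 4, 9, 16, 25, 36, 49, 64]
So `filtered[-1]` = 64

Answer: 64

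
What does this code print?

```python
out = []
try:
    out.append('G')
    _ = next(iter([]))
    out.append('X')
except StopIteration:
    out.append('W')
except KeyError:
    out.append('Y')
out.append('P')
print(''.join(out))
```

Execution trace: 'G' (try body) → 'W' (except StopIteration) → 'P' (after the try/except). Output: GWP

Answer: GWP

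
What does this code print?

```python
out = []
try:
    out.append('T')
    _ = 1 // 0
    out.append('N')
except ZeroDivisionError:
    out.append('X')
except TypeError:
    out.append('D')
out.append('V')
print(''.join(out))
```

Execution trace: 'T' (try body) → 'X' (except ZeroDivisionError) → 'V' (after the try/except). Output: TXV

Answer: TXV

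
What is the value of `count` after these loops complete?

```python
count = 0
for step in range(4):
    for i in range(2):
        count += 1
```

4 * 2 = 8
`count` takes the values: 0 → 1 → 2 → 3 → 4 → 5 → 6 → 7 → 8

Answer: 8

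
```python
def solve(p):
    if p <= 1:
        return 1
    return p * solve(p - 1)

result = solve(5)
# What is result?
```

solve(5) = 5 * 4 * 3 * 2 * 1 = 120

Answer: 120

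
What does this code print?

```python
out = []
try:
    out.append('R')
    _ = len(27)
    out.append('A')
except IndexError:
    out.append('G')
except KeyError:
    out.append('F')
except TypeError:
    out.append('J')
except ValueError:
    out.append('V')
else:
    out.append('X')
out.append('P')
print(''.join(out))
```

Execution trace: 'R' (try body) → 'J' (except TypeError) → 'P' (after the try/except). Output: RJP

Answer: RJP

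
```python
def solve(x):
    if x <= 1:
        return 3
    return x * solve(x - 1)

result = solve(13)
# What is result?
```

solve(13) = 13 * 12 * 11 * 10 * 9 * 8 * 7 * 6 * 5 * 4 * 3 * 2 * 3 = 18681062400

Answer: 18681062400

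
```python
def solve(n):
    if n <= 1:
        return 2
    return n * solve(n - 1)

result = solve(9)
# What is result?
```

solve(9) = 9 * 8 * 7 * 6 * 5 * 4 * 3 * 2 * 2 = 725760

Answer: 725760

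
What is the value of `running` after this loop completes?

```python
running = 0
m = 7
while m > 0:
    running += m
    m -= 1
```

Sum 7 down to 1
`running` takes the values: 0 → 7 → 13 → 18 → 22 → 25 → 27 → 28

Answer: 28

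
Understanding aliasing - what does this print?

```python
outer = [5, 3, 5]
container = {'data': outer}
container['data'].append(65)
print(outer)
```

Key concept: dict holds reference to list.
Step by step:
`outer = [5, 3, 5]` → outer = [5, 3, 5]
`container = {'data': outer}` → container = {'data': [5, 3, 5]}
`container['data'].append(65)` → outer = [5, 3, 5, 65]; container = {'data': [5, 3, 5, 65]}
`print(outer)` → prints [5, 3, 5, 65]

Answer: [5, 3, 5, 65]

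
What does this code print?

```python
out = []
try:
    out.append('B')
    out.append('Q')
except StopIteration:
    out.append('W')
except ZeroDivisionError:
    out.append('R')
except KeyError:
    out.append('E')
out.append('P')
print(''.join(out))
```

Execution trace: 'B' (try body) → 'Q' (try body, no exception) → 'P' (after the try/except). Output: BQP

Answer: BQP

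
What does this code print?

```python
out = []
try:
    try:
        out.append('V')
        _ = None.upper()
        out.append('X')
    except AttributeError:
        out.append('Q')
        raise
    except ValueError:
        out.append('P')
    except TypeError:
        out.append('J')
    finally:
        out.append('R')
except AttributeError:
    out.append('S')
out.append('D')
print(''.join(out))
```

Execution trace: 'V' (inner try body) → 'Q' (inner except AttributeError) → 'R' (inner finally) → 'S' (outer except AttributeError) → 'D' (after the try/except). Output: VQRSD

Answer: VQRSD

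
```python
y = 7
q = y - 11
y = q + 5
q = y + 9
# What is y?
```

Trace:
`y = 7` → y = 7
`q = y - 11` → q = -4
`y = q + 5` → y = 1
`q = y + 9` → q = 10
So y = 1

Answer: 1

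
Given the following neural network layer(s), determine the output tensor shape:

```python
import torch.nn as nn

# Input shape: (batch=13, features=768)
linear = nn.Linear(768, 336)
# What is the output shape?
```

Input: (13, 768) -> Output: (13, 336)

Answer: (13, 336)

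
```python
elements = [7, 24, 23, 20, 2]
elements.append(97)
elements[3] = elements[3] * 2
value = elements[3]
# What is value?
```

Trace:
`elements = [7, 24, 23, 20, 2]` → elements = [7, 24, 23, 20, 2]
`elements.append(97)` → elements = [7, 24, 23, 20, 2, 97]
`elements[3] = elements[3] * 2` → elements = [7, 24, 23, 40, 2, 97]
`value = elements[3]` → value = 40
So value = 40

Answer: 40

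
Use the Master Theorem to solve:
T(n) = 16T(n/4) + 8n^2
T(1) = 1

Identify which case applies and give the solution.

a=16, b=4, f(n)=8n^2. log_4(16) = 2. Since c=2 = 2, Case 2 applies: T(n) = Θ(n^log_b(a) · log n) = O(n^2 log n).

Answer: O(n^2 log n) - Case 2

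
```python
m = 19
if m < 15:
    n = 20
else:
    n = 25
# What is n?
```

Trace:
`m = 19` → m = 19
`if m < 15: ...` → m < 15 is False, take else branch → n = 25
So n = 25

Answer: 25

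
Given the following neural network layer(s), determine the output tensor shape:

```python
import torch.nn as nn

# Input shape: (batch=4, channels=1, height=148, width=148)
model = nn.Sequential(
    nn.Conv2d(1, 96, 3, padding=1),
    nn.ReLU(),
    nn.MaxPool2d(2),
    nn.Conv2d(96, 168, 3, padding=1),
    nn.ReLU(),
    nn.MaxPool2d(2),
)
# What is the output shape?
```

Input: (4, 1, 148, 148) -> after first Conv2d: (4, 96, 148, 148) -> after first MaxPool2d: (4, 96, 74, 74) -> after second Conv2d: (4, 168, 74, 74) -> Output: (4, 168, 37, 37)

Answer: (4, 168, 37, 37)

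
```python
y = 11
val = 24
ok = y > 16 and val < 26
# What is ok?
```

Trace:
`y = 11` → y = 11
`val = 24` → val = 24
`ok = y > 16 and val < 26` → ok = False
So ok = False

Answer: False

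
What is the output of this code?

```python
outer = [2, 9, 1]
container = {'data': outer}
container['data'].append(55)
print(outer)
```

Key concept: dict holds reference to list.
Step by step:
`outer = [2, 9, 1]` → outer = [2, 9, 1]
`container = {'data': outer}` → container = {'data': [2, 9, 1]}
`container['data'].append(55)` → outer = [2, 9, 1, 55]; container = {'data': [2, 9, 1, 55]}
`print(outer)` → prints [2, 9, 1, 55]

Answer: [2, 9, 1, 55]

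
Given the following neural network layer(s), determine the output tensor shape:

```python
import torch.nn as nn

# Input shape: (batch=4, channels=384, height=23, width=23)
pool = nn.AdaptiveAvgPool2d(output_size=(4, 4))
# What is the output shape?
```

Input: (4, 384, 23, 23) -> Output: (4, 384, 4, 4)

Answer: (4, 384, 4, 4)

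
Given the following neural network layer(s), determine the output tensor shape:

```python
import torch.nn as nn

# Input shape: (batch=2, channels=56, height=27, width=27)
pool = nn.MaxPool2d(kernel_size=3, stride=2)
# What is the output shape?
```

Input: (2, 56, 27, 27) -> Output: (2, 56, 13, 13)

Answer: (2, 56, 13, 13)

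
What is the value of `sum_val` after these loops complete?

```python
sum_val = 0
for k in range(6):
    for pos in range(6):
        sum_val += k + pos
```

Sum of all k+pos for k,pos in 6x6
`sum_val` takes the values: 0 → 1 → 3 → 6 → 10 → 15 → 16 → 18 → 21 → 25 → 30 → 36 → 38 → 41 → 45 → 50 → 56 → 63 → 66 → 70 → 75 → 81 → 88 → 96 → 100 → 105 → 111 → 118 → 126 → 135 → 140 → 146 → 153 → 161 → 170 → 180

Answer: 180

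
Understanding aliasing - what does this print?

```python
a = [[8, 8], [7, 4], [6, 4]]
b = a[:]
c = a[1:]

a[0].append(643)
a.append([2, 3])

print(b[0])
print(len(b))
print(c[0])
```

Key concept: slice with nested mutation.
Step by step:
`a = [[8, 8], [7, 4], [6, 4]]` → a = [[8, 8], [7, 4], [6, 4]]
`b = a[:]` → b = [[8, 8], [7, 4], [6, 4]]
`c = a[1:]` → c = [[7, 4], [6, 4]]
`a[0].append(643)` → a = [[8, 8, 643], [7, 4], [6, 4]]; b = [[8, 8, 643], [7, 4], [6, 4]]
`a.append([2, 3])` → a = [[8, 8, 643], [7, 4], [6, 4], [2, 3]]
`print(b[0])` → prints [8, 8, 643]
`print(len(b))` → prints 3
`print(c[0])` → prints [7, 4]

Answer:
[8, 8, 643]
3
[7, 4]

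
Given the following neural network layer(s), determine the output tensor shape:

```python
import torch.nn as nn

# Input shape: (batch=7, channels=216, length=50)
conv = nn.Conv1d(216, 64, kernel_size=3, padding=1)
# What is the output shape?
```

Input: (7, 216, 50) -> Output: (7, 64, 50)

Answer: (7, 64, 50)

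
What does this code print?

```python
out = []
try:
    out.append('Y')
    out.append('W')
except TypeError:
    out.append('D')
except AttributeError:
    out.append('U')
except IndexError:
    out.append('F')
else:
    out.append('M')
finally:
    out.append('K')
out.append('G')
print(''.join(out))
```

Execution trace: 'Y' (try body) → 'W' (try body, no exception) → 'M' (else) → 'K' (finally) → 'G' (after the try/except). Output: YWMKG

Answer: YWMKG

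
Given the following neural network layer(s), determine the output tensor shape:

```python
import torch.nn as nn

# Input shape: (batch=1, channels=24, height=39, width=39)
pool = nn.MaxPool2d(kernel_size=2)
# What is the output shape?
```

Input: (1, 24, 39, 39) -> Output: (1, 24, 19, 19)

Answer: (1, 24, 19, 19)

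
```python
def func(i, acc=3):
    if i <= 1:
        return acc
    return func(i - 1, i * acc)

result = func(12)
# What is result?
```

Accumulator trace (n, acc): (12, 3) -> (11, 36) -> (10, 396) -> (9, 3960) -> (8, 35640) -> (7, 285120) -> (6, 1995840) -> (5, 11975040) -> (4, 59875200) -> (3, 239500800) -> (2, 718502400) -> (1, 1437004800) -> return 1437004800

Answer: 1437004800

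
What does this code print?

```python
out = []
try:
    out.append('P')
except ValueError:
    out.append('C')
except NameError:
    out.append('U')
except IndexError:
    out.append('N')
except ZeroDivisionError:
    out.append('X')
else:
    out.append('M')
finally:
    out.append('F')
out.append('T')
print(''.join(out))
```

Execution trace: 'P' (try body, no exception) → 'M' (else) → 'F' (finally) → 'T' (after the try/except). Output: PMFT

Answer: PMFT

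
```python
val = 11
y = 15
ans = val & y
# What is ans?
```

Trace:
`val = 11` → val = 11
`y = 15` → y = 15
`ans = val & y` → ans = 11
So ans = 11

Answer: 11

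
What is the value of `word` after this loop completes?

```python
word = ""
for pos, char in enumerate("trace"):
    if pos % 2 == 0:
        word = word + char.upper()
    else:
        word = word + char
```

Uppercase even positions in 'trace'
`word` takes the values: "" → "T" → "Tr" → "TrA" → "TrAc" → "TrAcE"

Answer: "TrAcE"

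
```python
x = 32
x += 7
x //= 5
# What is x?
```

Trace:
`x = 32` → x = 32
`x += 7` → x = 39
`x //= 5` → x = 7
So x = 7

Answer: 7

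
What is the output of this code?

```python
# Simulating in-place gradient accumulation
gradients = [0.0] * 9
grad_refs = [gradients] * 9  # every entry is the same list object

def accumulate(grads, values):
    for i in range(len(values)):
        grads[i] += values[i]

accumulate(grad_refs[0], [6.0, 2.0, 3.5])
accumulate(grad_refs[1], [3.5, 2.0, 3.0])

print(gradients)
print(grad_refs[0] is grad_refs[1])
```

Key concept: gradient accumulation aliasing.
Step by step:
`gradients = [0.0] * 9` → gradients = [0.0, 0.0, 0.0, 0.0, 0.0, 0.0, 0.0, 0.0, 0.0]
`grad_refs = [gradients] * 9` → grad_refs = [[0.0, 0.0, 0.0, 0.0, 0.0, 0.0, 0.0, 0.0, 0.0], [0.0, 0.0, 0.0, 0.0, 0.0, 0.0, 0.0, 0.0, 0.0], [0.0, 0.0, 0.0, 0.0, 0.0, 0.0, 0.0, 0.0, 0.0], [0.0, 0.0, 0.0, 0.0, 0.0, 0.0, 0.0, 0.0, 0.0], [0.0, 0.0, 0.0, 0.0, 0.0, 0.0, 0.0, 0.0, 0.0], [0.0, 0.0, 0.0, 0.0, 0.0, 0.0, 0.0, 0.0, 0.0], [0.0, 0.0, 0.0, 0.0, 0.0, 0.0, 0.0, 0.0, 0.0], [0.0, 0.0, 0.0, 0.0, 0.0, 0.0, 0.0, 0.0, 0.0], [0.0, 0.0, 0.0, 0.0, 0.0, 0.0, 0.0, 0.0, 0.0]]
`accumulate(grad_refs[0], [6.0, 2.0, 3.5])` → gradients = [6.0, 2.0, 3.5, 0.0, 0.0, 0.0, 0.0, 0.0, 0.0]; grad_refs = [[6.0, 2.0, 3.5, 0.0, 0.0, 0.0, 0.0, 0.0, 0.0], [6.0, 2.0, 3.5, 0.0, 0.0, 0.0, 0.0, 0.0, 0.0], [6.0, 2.0, 3.5, 0.0, 0.0, 0.0, 0.0, 0.0, 0.0], [6.0, 2.0, 3.5, 0.0, 0.0, 0.0, 0.0, 0.0, 0.0], [6.0, 2.0, 3.5, 0.0, 0.0, 0.0, 0.0, 0.0, 0.0], [6.0, 2.0, 3.5, 0.0, 0.0, 0.0, 0.0, 0.0, 0.0], [6.0, 2.0, 3.5, 0.0, 0.0, 0.0, 0.0, 0.0, 0.0], [6.0, 2.0, 3.5, 0.0, 0.0, 0.0, 0.0, 0.0, 0.0], [6.0, 2.0, 3.5, 0.0, 0.0, 0.0, 0.0, 0.0, 0.0]]
`accumulate(grad_refs[1], [3.5, 2.0, 3.0])` → gradients = [9.5, 4.0, 6.5, 0.0, 0.0, 0.0, 0.0, 0.0, 0.0]; grad_refs = [[9.5, 4.0, 6.5, 0.0, 0.0, 0.0, 0.0, 0.0, 0.0], [9.5, 4.0, 6.5, 0.0, 0.0, 0.0, 0.0, 0.0, 0.0], [9.5, 4.0, 6.5, 0.0, 0.0, 0.0, 0.0, 0.0, 0.0], [9.5, 4.0, 6.5, 0.0, 0.0, 0.0, 0.0, 0.0, 0.0], [9.5, 4.0, 6.5, 0.0, 0.0, 0.0, 0.0, 0.0, 0.0], [9.5, 4.0, 6.5, 0.0, 0.0, 0.0, 0.0, 0.0, 0.0], [9.5, 4.0, 6.5, 0.0, 0.0, 0.0, 0.0, 0.0, 0.0], [9.5, 4.0, 6.5, 0.0, 0.0, 0.0, 0.0, 0.0, 0.0], [9.5, 4.0, 6.5, 0.0, 0.0, 0.0, 0.0, 0.0, 0.0]]
`print(gradients)` → prints [9.5, 4.0, 6.5, 0.0, 0.0, 0.0, 0.0, 0.0, 0.0]
`print(grad_refs[0] is grad_refs[1])` → prints True

Answer:
[9.5, 4.0, 6.5, 0.0, 0.0, 0.0, 0.0, 0.0, 0.0]
True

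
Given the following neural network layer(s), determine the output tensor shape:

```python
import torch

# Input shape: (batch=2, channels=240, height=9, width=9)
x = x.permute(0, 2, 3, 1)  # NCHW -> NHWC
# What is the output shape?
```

Input: (2, 240, 9, 9) -> Output: (2, 9, 9, 240)

Answer: (2, 9, 9, 240)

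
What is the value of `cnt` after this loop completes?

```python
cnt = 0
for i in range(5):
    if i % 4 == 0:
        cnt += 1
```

Count numbers divisible by 4 in range(5)
`cnt` takes the values: 0 → 1 → 2

Answer: 2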